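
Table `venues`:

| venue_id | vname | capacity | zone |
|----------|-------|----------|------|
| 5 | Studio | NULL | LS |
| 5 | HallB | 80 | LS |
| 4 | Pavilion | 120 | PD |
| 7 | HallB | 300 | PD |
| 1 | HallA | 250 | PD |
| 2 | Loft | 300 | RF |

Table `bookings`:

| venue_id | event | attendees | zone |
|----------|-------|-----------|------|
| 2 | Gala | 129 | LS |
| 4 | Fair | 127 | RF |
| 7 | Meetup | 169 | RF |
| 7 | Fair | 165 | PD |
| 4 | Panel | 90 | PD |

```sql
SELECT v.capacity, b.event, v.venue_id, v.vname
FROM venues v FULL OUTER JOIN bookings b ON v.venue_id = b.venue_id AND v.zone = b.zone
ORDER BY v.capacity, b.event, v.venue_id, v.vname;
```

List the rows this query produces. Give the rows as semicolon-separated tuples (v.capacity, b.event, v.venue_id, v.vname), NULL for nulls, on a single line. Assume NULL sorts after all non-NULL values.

(80, NULL, 5, HallB); (120, Panel, 4, Pavilion); (250, NULL, 1, HallA); (300, Fair, 7, HallB); (300, NULL, 2, Loft); (NULL, Fair, NULL, NULL); (NULL, Gala, NULL, NULL); (NULL, Meetup, NULL, NULL); (NULL, NULL, 5, Studio)

FULL OUTER JOIN keeps every row from both sides; unmatched rows get NULL for the other side's columns.
Matching on v.venue_id = b.venue_id AND v.zone = b.zone.
Matched pairs: 2; unmatched v rows kept: 4; unmatched b rows kept: 3.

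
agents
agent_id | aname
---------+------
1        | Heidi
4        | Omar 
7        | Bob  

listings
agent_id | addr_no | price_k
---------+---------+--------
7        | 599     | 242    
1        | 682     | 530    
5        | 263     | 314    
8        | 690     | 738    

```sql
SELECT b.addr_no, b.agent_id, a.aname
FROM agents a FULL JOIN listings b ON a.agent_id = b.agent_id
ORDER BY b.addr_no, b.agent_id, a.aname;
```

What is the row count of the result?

5

FULL OUTER JOIN keeps every row from both sides; unmatched rows get NULL for the other side's columns.
Matching on a.agent_id = b.agent_id.
- a row (agent_id=1): matches 1 b row(s) → 1 output row(s).
- a row (agent_id=4): no match → kept, b columns NULL.
- a row (agent_id=7): matches 1 b row(s) → 1 output row(s).
- 2 row(s) from b found no a partner → padded with NULL.
Total: 2 matched + 3 padded = 5 rows.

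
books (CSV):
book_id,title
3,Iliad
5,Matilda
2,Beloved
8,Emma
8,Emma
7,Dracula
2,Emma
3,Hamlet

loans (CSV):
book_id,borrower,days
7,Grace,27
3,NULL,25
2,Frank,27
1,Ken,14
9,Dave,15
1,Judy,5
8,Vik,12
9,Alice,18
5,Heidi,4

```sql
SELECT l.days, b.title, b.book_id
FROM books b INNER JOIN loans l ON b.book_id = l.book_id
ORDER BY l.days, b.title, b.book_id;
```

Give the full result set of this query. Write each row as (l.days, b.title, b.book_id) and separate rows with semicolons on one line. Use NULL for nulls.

INNER JOIN keeps only pairs where the ON condition holds.
Matching on b.book_id = l.book_id.
- b (book_id=3) pairs with 1 row(s) of l.
- b (book_id=5) pairs with 1 row(s) of l.
- b (book_id=2) pairs with 1 row(s) of l.
- b (book_id=8) pairs with 1 row(s) of l.
- b (book_id=8) pairs with 1 row(s) of l.
- b (book_id=7) pairs with 1 row(s) of l.
- b (book_id=2) pairs with 1 row(s) of l.
- b (book_id=3) pairs with 1 row(s) of l.
After projecting and ordering:
l.days | b.title | b.book_id
4 | Matilda | 5
12 | Emma | 8
12 | Emma | 8
25 | Hamlet | 3
25 | Iliad | 3
27 | Beloved | 2
27 | Dracula | 7
27 | Emma | 2

(4, Matilda, 5); (12, Emma, 8); (12, Emma, 8); (25, Hamlet, 3); (25, Iliad, 3); (27, Beloved, 2); (27, Dracula, 7); (27, Emma, 2)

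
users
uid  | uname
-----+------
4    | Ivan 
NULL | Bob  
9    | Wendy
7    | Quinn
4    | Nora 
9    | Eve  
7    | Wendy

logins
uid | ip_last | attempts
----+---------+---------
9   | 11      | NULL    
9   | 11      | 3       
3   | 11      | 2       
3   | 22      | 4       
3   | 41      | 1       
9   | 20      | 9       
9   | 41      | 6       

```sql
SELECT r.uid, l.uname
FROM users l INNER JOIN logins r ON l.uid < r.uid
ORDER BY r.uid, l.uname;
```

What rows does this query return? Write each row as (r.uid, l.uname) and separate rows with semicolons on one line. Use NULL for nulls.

INNER JOIN keeps only pairs where the ON condition holds.
Matching on l.uid < r.uid. A NULL in a compared column never satisfies the condition.
Matched pairs: 16.

(9, Ivan); (9, Ivan); (9, Ivan); (9, Ivan); (9, Nora); (9, Nora); (9, Nora); (9, Nora); (9, Quinn); (9, Quinn); (9, Quinn); (9, Quinn); (9, Wendy); (9, Wendy); (9, Wendy); (9, Wendy)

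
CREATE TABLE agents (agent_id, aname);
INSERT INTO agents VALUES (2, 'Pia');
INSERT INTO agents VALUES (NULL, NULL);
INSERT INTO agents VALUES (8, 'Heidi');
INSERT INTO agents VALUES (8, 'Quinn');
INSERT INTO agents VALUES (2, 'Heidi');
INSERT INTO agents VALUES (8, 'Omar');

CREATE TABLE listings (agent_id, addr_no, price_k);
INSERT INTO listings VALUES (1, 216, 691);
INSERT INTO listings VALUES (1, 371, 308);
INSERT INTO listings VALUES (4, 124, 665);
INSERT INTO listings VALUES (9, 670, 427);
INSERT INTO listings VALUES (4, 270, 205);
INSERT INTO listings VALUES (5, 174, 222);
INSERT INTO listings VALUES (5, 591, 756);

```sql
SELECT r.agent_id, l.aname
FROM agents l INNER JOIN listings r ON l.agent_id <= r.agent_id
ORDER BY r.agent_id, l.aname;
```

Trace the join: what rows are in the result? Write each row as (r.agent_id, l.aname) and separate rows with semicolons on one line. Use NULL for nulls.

INNER JOIN keeps only pairs where the ON condition holds.
Matching on l.agent_id <= r.agent_id. A NULL in a compared column never satisfies the condition.
- agent_id=2: 5 matching r row(s), so 5 row(s) emitted.
- agent_id=NULL: no matching r row, dropped.
- agent_id=8: 1 matching r row(s), so 1 row(s) emitted.
- agent_id=8: 1 matching r row(s), so 1 row(s) emitted.
- agent_id=2: 5 matching r row(s), so 5 row(s) emitted.
- agent_id=8: 1 matching r row(s), so 1 row(s) emitted.

(4, Heidi); (4, Heidi); (4, Pia); (4, Pia); (5, Heidi); (5, Heidi); (5, Pia); (5, Pia); (9, Heidi); (9, Heidi); (9, Omar); (9, Pia); (9, Quinn)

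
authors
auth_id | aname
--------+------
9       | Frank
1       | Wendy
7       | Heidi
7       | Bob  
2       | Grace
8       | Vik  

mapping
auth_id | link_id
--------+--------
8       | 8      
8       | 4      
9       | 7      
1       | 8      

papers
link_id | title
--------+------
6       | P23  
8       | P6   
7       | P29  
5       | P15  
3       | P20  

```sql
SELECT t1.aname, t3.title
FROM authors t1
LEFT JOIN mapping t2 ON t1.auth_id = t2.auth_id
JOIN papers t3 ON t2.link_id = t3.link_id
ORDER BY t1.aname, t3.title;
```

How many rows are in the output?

3

Joins associate left-to-right: authors LEFT JOIN mapping on auth_id gives 7 intermediate row(s).
Then INNER JOIN `papers t3` on link_id: keep only rows whose t2.link_id appears in t3.
Result: 3 row(s).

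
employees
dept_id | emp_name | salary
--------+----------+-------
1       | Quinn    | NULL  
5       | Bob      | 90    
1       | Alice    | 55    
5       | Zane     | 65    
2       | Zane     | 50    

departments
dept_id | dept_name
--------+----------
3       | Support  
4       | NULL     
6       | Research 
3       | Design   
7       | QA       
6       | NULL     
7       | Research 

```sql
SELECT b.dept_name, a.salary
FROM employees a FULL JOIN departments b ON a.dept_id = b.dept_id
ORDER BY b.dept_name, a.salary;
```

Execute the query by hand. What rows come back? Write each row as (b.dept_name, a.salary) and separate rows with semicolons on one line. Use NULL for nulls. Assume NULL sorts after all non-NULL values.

FULL OUTER JOIN keeps every row from both sides; unmatched rows get NULL for the other side's columns.
Matching on a.dept_id = b.dept_id.
- dept_id=1: no b row matches, row kept with b columns NULL.
- dept_id=5: no b row matches, row kept with b columns NULL.
- dept_id=1: no b row matches, row kept with b columns NULL.
- dept_id=5: no b row matches, row kept with b columns NULL.
- dept_id=2: no b row matches, row kept with b columns NULL.
- 7 row(s) from b found no a partner → padded with NULL.

(Design, NULL); (QA, NULL); (Research, NULL); (Research, NULL); (Support, NULL); (NULL, 50); (NULL, 55); (NULL, 65); (NULL, 90); (NULL, NULL); (NULL, NULL); (NULL, NULL)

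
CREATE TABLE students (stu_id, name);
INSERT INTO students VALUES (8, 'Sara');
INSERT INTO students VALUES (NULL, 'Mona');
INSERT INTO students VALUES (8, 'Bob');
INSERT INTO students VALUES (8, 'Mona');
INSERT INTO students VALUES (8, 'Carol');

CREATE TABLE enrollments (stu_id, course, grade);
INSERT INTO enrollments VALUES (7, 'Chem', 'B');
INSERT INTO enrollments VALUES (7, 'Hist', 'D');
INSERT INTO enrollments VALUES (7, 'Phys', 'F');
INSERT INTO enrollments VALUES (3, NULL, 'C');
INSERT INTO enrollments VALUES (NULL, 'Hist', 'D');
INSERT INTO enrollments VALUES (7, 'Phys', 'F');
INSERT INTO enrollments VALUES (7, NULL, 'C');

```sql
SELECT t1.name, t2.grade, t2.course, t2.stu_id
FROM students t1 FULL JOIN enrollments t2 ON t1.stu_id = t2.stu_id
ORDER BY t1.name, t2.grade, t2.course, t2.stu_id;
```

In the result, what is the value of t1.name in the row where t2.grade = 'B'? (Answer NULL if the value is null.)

NULL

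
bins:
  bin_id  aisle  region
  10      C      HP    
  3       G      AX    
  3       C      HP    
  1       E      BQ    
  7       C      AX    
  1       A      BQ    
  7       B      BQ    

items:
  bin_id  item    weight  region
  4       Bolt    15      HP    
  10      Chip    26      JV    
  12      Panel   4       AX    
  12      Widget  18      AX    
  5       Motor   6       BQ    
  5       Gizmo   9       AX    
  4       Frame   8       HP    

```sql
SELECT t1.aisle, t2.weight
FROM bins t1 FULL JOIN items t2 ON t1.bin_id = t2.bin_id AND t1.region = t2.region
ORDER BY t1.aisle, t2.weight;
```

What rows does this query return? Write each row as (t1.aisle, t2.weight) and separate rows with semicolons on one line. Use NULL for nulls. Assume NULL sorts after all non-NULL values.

(A, NULL); (B, NULL); (C, NULL); (C, NULL); (C, NULL); (E, NULL); (G, NULL); (NULL, 4); (NULL, 6); (NULL, 8); (NULL, 9); (NULL, 15); (NULL, 18); (NULL, 26)

FULL OUTER JOIN keeps every row from both sides; unmatched rows get NULL for the other side's columns.
Matching on t1.bin_id = t2.bin_id AND t1.region = t2.region.
Matched pairs: 0; unmatched t1 rows kept: 7; unmatched t2 rows kept: 7.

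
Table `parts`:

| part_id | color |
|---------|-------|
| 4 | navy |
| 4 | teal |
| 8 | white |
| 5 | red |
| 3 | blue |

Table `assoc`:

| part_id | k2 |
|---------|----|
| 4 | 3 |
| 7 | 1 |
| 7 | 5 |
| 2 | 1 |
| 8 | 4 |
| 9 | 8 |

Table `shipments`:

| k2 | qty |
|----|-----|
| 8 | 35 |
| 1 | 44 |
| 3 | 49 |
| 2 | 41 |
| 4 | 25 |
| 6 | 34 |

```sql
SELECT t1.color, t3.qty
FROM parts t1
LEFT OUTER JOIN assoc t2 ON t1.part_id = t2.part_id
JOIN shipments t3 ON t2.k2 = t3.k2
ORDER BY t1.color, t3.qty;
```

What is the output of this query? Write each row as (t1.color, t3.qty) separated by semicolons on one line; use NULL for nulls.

(navy, 49); (teal, 49); (white, 25)

Joins associate left-to-right: parts LEFT JOIN assoc on part_id gives 5 intermediate row(s).
Then INNER JOIN `shipments t3` on k2: keep only rows whose t2.k2 appears in t3.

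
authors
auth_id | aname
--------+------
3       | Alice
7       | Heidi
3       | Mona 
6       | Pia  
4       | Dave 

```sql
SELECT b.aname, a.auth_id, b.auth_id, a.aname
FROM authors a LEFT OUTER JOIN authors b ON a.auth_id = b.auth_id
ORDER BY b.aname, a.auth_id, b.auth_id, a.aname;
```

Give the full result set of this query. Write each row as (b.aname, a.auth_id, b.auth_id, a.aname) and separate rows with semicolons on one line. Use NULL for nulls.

(Alice, 3, 3, Alice); (Alice, 3, 3, Mona); (Dave, 4, 4, Dave); (Heidi, 7, 7, Heidi); (Mona, 3, 3, Alice); (Mona, 3, 3, Mona); (Pia, 6, 6, Pia)

LEFT JOIN keeps every row from `authors a`; unmatched rows get NULL for `authors b`'s columns.
Matching on a.auth_id = b.auth_id.
Matched pairs: 7; unmatched a rows kept: 0.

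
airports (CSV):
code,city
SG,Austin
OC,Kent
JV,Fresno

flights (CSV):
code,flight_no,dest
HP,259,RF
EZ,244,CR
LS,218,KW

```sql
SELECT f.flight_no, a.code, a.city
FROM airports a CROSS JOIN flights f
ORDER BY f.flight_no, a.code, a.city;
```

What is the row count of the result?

9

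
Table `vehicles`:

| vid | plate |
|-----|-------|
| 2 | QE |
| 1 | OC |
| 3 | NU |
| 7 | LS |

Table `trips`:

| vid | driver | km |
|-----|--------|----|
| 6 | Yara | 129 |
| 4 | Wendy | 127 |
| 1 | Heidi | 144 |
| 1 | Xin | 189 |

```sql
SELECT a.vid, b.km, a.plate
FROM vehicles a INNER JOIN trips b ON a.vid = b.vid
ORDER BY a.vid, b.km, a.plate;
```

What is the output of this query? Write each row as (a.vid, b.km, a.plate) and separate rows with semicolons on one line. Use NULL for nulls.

INNER JOIN keeps only pairs where the ON condition holds.
Matching on a.vid = b.vid.
- a[0] vid=2 → no match; dropped.
- a[1] vid=1 → 2 match(es) in b → 2 row(s).
- a[2] vid=3 → no match; dropped.
- a[3] vid=7 → no match; dropped.
After projecting and ordering:
a.vid | b.km | a.plate
1 | 144 | OC
1 | 189 | OC

(1, 144, OC); (1, 189, OC)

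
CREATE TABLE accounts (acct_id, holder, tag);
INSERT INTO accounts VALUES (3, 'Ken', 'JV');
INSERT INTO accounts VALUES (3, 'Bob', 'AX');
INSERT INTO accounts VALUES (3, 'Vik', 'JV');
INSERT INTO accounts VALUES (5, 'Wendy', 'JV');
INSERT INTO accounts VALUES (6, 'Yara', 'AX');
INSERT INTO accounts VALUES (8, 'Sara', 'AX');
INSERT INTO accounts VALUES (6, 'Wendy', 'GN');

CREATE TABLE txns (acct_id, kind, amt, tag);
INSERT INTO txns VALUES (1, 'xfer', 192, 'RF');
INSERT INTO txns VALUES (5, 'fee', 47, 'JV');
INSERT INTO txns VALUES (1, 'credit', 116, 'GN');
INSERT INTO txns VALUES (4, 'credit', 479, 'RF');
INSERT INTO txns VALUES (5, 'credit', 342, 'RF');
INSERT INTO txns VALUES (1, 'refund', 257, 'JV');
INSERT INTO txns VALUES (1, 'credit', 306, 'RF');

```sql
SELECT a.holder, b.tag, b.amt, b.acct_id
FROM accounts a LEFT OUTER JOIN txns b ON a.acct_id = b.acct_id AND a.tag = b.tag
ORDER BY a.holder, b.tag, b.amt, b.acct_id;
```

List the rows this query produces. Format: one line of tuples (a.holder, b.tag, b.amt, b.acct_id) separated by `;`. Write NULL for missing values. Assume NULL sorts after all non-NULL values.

LEFT JOIN keeps every row from `accounts`; unmatched rows get NULL for `txns`'s columns.
Matching on a.acct_id = b.acct_id AND a.tag = b.tag.
Matched pairs: 1; unmatched a rows kept: 6.

(Bob, NULL, NULL, NULL); (Ken, NULL, NULL, NULL); (Sara, NULL, NULL, NULL); (Vik, NULL, NULL, NULL); (Wendy, JV, 47, 5); (Wendy, NULL, NULL, NULL); (Yara, NULL, NULL, NULL)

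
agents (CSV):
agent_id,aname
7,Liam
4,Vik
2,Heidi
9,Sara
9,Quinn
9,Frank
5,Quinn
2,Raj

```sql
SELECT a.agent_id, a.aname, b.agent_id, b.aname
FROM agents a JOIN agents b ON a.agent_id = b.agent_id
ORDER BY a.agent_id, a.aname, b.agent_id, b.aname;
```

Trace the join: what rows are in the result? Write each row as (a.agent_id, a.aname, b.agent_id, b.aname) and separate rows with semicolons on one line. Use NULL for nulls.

(2, Heidi, 2, Heidi); (2, Heidi, 2, Raj); (2, Raj, 2, Heidi); (2, Raj, 2, Raj); (4, Vik, 4, Vik); (5, Quinn, 5, Quinn); (7, Liam, 7, Liam); (9, Frank, 9, Frank); (9, Frank, 9, Quinn); (9, Frank, 9, Sara); (9, Quinn, 9, Frank); (9, Quinn, 9, Quinn); (9, Quinn, 9, Sara); (9, Sara, 9, Frank); (9, Sara, 9, Quinn); (9, Sara, 9, Sara)

INNER JOIN keeps only pairs where the ON condition holds.
Matching on a.agent_id = b.agent_id.
- a (agent_id=7) pairs with 1 row(s) of b.
- a (agent_id=4) pairs with 1 row(s) of b.
- a (agent_id=2) pairs with 2 row(s) of b.
- a (agent_id=9) pairs with 3 row(s) of b.
- a (agent_id=9) pairs with 3 row(s) of b.
- a (agent_id=9) pairs with 3 row(s) of b.
- a (agent_id=5) pairs with 1 row(s) of b.
- a (agent_id=2) pairs with 2 row(s) of b.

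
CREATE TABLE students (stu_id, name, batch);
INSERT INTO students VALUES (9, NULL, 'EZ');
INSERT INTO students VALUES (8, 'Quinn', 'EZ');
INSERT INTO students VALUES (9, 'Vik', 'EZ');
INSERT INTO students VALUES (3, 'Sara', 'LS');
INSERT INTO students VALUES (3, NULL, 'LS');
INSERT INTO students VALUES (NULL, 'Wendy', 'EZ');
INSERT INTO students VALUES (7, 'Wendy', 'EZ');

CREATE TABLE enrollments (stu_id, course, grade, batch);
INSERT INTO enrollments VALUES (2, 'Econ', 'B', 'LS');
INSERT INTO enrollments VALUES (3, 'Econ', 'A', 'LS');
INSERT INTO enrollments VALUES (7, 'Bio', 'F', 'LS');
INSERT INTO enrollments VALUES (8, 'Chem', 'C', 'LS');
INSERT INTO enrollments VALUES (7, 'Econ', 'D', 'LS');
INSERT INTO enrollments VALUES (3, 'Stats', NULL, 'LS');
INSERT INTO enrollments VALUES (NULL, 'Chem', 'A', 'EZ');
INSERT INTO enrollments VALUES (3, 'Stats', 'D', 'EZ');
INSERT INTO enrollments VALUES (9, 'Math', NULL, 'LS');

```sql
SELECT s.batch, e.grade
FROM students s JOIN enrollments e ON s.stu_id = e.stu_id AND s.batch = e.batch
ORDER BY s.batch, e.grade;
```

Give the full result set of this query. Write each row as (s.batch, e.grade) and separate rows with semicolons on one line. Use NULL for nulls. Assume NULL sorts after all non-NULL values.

INNER JOIN keeps only pairs where the ON condition holds.
Matching on s.stu_id = e.stu_id AND s.batch = e.batch. A NULL in a compared column never satisfies the condition.
- stu_id=9, batch=EZ: no matching e row, dropped.
- stu_id=8, batch=EZ: no matching e row, dropped.
- stu_id=9, batch=EZ: no matching e row, dropped.
- stu_id=3, batch=LS: 2 matching e row(s), so 2 row(s) emitted.
- stu_id=3, batch=LS: 2 matching e row(s), so 2 row(s) emitted.
- stu_id=NULL, batch=EZ: no matching e row, dropped.
- stu_id=7, batch=EZ: no matching e row, dropped.
After projecting and ordering:
s.batch | e.grade
LS | A
LS | A
LS | NULL
LS | NULL

(LS, A); (LS, A); (LS, NULL); (LS, NULL)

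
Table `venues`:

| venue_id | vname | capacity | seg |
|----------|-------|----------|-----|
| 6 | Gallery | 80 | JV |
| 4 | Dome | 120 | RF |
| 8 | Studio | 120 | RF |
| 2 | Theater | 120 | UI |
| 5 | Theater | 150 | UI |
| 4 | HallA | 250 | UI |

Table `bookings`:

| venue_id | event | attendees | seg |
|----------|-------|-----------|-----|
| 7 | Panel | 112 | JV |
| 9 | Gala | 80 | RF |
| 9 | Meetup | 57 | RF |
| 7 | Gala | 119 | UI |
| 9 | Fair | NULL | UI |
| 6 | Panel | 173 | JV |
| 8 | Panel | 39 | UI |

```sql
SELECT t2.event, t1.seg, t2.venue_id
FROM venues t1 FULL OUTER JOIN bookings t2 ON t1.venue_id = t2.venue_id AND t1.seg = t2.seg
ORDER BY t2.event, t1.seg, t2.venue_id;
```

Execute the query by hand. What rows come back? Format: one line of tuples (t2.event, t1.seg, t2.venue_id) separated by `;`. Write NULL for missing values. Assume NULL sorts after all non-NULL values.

(Fair, NULL, 9); (Gala, NULL, 7); (Gala, NULL, 9); (Meetup, NULL, 9); (Panel, JV, 6); (Panel, NULL, 7); (Panel, NULL, 8); (NULL, RF, NULL); (NULL, RF, NULL); (NULL, UI, NULL); (NULL, UI, NULL); (NULL, UI, NULL)

FULL OUTER JOIN keeps every row from both sides; unmatched rows get NULL for the other side's columns.
Matching on t1.venue_id = t2.venue_id AND t1.seg = t2.seg.
- venue_id=6, seg=JV: 1 matching t2 row(s), so 1 row(s) emitted.
- venue_id=4, seg=RF: no t2 row matches, row kept with t2 columns NULL.
- venue_id=8, seg=RF: no t2 row matches, row kept with t2 columns NULL.
- venue_id=2, seg=UI: no t2 row matches, row kept with t2 columns NULL.
- venue_id=5, seg=UI: no t2 row matches, row kept with t2 columns NULL.
- venue_id=4, seg=UI: no t2 row matches, row kept with t2 columns NULL.
- plus 6 unmatched t2 row(s), each kept with NULL t1 columns.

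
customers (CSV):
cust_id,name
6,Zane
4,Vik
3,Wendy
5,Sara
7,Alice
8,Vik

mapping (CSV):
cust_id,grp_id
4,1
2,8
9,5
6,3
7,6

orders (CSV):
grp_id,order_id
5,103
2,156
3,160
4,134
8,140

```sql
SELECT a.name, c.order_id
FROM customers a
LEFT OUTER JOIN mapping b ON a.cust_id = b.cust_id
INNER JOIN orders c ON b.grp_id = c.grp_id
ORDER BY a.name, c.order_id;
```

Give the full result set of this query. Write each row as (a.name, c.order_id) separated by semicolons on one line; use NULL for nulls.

Evaluate left to right. First `customers a LEFT JOIN mapping b` on cust_id: 6 row(s).
Then INNER JOIN `orders c` on grp_id: keep only rows whose b.grp_id appears in c.

(Zane, 160)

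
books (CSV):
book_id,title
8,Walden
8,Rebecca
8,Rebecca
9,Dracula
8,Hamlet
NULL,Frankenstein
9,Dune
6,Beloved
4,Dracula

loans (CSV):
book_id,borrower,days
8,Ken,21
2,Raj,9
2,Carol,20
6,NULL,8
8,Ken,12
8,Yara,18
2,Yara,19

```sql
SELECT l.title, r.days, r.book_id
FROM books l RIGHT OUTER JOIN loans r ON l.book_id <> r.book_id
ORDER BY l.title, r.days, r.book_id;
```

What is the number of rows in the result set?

43

RIGHT JOIN keeps every row from `loans`; unmatched rows get NULL for `books`'s columns.
Matching on l.book_id <> r.book_id. A NULL in a compared column never satisfies the condition.
- l row (book_id=8): matches 4 r row(s) → 4 output row(s).
- l row (book_id=8): matches 4 r row(s) → 4 output row(s).
- l row (book_id=8): matches 4 r row(s) → 4 output row(s).
- l row (book_id=9): matches 7 r row(s) → 7 output row(s).
- l row (book_id=8): matches 4 r row(s) → 4 output row(s).
- l row (book_id=NULL): no match.
- l row (book_id=9): matches 7 r row(s) → 7 output row(s).
- l row (book_id=6): matches 6 r row(s) → 6 output row(s).
- l row (book_id=4): matches 7 r row(s) → 7 output row(s).
- every r row matched at least one l row.
Total: 43 rows.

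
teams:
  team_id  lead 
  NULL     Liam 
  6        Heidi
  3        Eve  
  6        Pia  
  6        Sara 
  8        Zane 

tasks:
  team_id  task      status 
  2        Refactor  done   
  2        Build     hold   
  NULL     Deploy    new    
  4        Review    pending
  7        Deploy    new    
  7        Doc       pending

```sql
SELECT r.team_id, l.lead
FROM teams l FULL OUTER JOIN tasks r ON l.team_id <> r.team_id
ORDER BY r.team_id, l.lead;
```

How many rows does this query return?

27

FULL OUTER JOIN keeps every row from both sides; unmatched rows get NULL for the other side's columns.
Matching on l.team_id <> r.team_id. A NULL in a compared column never satisfies the condition.
Matched pairs: 25; unmatched l rows kept: 1; unmatched r rows kept: 1.
Total: 25 matched + 2 padded = 27 rows.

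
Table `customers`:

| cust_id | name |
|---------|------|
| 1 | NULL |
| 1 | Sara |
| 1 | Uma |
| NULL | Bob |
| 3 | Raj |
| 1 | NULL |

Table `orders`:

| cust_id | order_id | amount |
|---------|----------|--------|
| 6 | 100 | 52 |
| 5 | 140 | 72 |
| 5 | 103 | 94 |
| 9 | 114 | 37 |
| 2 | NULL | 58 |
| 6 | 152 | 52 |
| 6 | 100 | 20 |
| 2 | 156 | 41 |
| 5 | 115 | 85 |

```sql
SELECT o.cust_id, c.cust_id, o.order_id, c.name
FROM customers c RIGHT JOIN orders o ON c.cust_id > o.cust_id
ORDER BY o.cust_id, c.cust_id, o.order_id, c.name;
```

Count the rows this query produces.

9

RIGHT JOIN keeps every row from `orders`; unmatched rows get NULL for `customers`'s columns.
Matching on c.cust_id > o.cust_id. A NULL in a compared column never satisfies the condition.
- c row (cust_id=1): no match.
- c row (cust_id=1): no match.
- c row (cust_id=1): no match.
- c row (cust_id=NULL): no match.
- c row (cust_id=3): matches 2 o row(s) → 2 output row(s).
- c row (cust_id=1): no match.
- plus 7 unmatched o row(s), each kept with NULL c columns.
Total: 2 matched + 7 padded = 9 rows.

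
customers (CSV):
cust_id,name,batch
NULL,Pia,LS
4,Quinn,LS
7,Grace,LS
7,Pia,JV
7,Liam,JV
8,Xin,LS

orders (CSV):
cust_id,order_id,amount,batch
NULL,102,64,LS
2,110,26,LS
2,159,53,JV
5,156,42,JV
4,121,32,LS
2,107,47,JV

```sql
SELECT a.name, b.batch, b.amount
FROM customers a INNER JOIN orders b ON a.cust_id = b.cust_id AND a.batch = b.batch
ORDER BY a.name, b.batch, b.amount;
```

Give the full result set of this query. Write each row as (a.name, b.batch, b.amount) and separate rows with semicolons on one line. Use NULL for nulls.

INNER JOIN keeps only pairs where the ON condition holds.
Matching on a.cust_id = b.cust_id AND a.batch = b.batch. A NULL in a compared column never satisfies the condition.
- a[0] cust_id=NULL, batch=LS → no match; dropped.
- a[1] cust_id=4, batch=LS → 1 match(es) in b → 1 row(s).
- a[2] cust_id=7, batch=LS → no match; dropped.
- a[3] cust_id=7, batch=JV → no match; dropped.
- a[4] cust_id=7, batch=JV → no match; dropped.
- a[5] cust_id=8, batch=LS → no match; dropped.
After projecting and ordering:
a.name | b.batch | b.amount
Quinn | LS | 32

(Quinn, LS, 32)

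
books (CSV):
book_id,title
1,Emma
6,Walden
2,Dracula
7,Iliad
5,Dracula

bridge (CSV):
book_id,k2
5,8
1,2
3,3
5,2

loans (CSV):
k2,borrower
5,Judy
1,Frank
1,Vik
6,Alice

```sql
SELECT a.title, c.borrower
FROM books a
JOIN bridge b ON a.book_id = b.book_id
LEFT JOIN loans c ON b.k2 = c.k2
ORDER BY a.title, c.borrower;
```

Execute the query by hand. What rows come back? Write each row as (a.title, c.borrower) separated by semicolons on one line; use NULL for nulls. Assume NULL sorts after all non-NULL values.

Evaluate left to right. First `books a INNER JOIN bridge b` on book_id: 3 row(s).
Then LEFT JOIN `loans c` on k2: each of those 3 rows is kept; rows whose b.k2 has no match in c get NULL for c's columns.

(Dracula, NULL); (Dracula, NULL); (Emma, NULL)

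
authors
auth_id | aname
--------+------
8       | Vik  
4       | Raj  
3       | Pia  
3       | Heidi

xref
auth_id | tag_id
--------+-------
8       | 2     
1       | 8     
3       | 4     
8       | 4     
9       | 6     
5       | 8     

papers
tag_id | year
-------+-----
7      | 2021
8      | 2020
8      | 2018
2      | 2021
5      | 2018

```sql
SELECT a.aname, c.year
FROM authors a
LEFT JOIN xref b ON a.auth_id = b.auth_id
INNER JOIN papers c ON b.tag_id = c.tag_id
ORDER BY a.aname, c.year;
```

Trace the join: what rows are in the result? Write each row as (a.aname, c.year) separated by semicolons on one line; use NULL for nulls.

(Vik, 2021)

Evaluate left to right. First `authors a LEFT JOIN xref b` on auth_id: 5 row(s).
Then INNER JOIN `papers c` on tag_id: keep only rows whose b.tag_id appears in c.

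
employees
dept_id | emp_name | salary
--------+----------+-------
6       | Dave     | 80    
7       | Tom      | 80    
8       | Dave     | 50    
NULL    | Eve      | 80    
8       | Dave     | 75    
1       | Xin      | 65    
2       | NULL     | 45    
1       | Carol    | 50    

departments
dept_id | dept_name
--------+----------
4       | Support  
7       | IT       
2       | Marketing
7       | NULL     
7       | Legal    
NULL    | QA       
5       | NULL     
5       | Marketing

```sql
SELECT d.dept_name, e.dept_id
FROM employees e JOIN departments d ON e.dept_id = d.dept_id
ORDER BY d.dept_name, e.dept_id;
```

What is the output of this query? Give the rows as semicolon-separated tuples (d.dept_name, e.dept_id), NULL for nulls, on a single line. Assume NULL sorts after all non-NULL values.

INNER JOIN keeps only pairs where the ON condition holds.
Matching on e.dept_id = d.dept_id. A NULL in a compared column never satisfies the condition.
Matched pairs: 4.

(IT, 7); (Legal, 7); (Marketing, 2); (NULL, 7)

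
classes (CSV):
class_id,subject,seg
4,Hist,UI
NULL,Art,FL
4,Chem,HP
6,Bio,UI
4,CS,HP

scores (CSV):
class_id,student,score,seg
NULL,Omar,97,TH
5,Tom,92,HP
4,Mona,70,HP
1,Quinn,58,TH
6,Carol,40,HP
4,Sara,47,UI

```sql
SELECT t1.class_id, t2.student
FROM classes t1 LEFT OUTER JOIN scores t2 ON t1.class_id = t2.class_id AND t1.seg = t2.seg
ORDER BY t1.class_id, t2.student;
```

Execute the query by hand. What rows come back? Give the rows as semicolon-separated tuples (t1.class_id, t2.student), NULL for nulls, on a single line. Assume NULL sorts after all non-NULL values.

(4, Mona); (4, Mona); (4, Sara); (6, NULL); (NULL, NULL)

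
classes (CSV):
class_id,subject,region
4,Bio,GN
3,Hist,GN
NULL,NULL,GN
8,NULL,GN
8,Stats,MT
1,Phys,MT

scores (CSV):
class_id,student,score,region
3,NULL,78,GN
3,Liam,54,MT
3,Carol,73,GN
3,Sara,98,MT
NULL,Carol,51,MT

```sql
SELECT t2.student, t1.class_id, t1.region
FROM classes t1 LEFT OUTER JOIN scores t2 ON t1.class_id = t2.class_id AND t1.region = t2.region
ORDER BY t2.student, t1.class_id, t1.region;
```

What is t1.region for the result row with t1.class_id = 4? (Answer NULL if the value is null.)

LEFT JOIN keeps every row from `classes`; unmatched rows get NULL for `scores`'s columns.
Matching on t1.class_id = t2.class_id AND t1.region = t2.region. A NULL in a compared column never satisfies the condition.
Matched pairs: 2; unmatched t1 rows kept: 5.

GN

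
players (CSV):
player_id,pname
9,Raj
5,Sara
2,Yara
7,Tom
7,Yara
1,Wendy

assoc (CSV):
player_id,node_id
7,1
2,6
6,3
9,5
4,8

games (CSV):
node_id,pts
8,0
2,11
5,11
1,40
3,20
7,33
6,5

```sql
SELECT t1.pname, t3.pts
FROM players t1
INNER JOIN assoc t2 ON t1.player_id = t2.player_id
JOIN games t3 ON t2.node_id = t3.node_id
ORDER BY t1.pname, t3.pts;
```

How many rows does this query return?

4

Evaluate left to right. First `players t1 INNER JOIN assoc t2` on player_id: 4 row(s).
Then INNER JOIN `games t3` on node_id: keep only rows whose t2.node_id appears in t3.
Result: 4 row(s).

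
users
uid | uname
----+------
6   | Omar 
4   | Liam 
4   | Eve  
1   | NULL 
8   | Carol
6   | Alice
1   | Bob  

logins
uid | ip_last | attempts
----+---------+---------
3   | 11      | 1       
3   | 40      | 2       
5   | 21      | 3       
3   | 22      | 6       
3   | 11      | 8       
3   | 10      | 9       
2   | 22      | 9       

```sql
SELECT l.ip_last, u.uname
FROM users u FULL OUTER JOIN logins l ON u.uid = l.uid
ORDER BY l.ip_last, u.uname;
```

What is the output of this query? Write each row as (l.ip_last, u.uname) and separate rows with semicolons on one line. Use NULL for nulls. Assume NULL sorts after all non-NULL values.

(10, NULL); (11, NULL); (11, NULL); (21, NULL); (22, NULL); (22, NULL); (40, NULL); (NULL, Alice); (NULL, Bob); (NULL, Carol); (NULL, Eve); (NULL, Liam); (NULL, Omar); (NULL, NULL)

FULL OUTER JOIN keeps every row from both sides; unmatched rows get NULL for the other side's columns.
Matching on u.uid = l.uid.
- uid=6: no l row matches, row kept with l columns NULL.
- uid=4: no l row matches, row kept with l columns NULL.
- uid=4: no l row matches, row kept with l columns NULL.
- uid=1: no l row matches, row kept with l columns NULL.
- uid=8: no l row matches, row kept with l columns NULL.
- uid=6: no l row matches, row kept with l columns NULL.
- uid=1: no l row matches, row kept with l columns NULL.
- plus 7 unmatched l row(s), each kept with NULL u columns.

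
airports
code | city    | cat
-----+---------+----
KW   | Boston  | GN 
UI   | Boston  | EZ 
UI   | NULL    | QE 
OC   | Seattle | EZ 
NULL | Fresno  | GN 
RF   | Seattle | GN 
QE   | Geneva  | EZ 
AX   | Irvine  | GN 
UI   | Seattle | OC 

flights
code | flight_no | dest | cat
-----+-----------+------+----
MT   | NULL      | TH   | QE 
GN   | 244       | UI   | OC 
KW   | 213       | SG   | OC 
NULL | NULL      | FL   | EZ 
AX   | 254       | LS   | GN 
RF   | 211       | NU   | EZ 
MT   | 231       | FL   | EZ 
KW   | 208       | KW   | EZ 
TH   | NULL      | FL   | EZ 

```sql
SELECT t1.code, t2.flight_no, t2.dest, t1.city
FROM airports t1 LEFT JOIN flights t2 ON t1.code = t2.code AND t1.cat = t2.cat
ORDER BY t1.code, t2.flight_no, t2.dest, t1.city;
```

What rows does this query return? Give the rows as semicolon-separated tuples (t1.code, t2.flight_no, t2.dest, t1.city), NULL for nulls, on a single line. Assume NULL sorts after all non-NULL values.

(AX, 254, LS, Irvine); (KW, NULL, NULL, Boston); (OC, NULL, NULL, Seattle); (QE, NULL, NULL, Geneva); (RF, NULL, NULL, Seattle); (UI, NULL, NULL, Boston); (UI, NULL, NULL, Seattle); (UI, NULL, NULL, NULL); (NULL, NULL, NULL, Fresno)

LEFT JOIN keeps every row from `airports`; unmatched rows get NULL for `flights`'s columns.
Matching on t1.code = t2.code AND t1.cat = t2.cat. A NULL in a compared column never satisfies the condition.
Matched pairs: 1; unmatched t1 rows kept: 8.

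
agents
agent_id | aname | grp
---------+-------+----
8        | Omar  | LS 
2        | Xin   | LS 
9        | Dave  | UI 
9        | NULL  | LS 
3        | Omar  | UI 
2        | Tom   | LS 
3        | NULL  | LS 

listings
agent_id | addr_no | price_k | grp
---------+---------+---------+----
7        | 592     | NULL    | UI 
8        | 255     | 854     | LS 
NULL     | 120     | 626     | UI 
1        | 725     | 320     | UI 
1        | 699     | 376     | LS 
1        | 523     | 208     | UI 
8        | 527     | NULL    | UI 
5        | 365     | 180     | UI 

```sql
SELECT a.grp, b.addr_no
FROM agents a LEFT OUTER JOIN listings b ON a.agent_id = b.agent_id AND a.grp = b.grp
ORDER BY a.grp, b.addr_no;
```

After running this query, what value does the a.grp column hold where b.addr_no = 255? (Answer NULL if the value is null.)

LEFT JOIN keeps every row from `agents`; unmatched rows get NULL for `listings`'s columns.
Matching on a.agent_id = b.agent_id AND a.grp = b.grp. A NULL in a compared column never satisfies the condition.
- a row (agent_id=8, grp=LS): matches 1 b row(s) → 1 output row(s).
- a row (agent_id=2, grp=LS): no match → kept, b columns NULL.
- a row (agent_id=9, grp=UI): no match → kept, b columns NULL.
- a row (agent_id=9, grp=LS): no match → kept, b columns NULL.
- a row (agent_id=3, grp=UI): no match → kept, b columns NULL.
- a row (agent_id=2, grp=LS): no match → kept, b columns NULL.
- a row (agent_id=3, grp=LS): no match → kept, b columns NULL.

LS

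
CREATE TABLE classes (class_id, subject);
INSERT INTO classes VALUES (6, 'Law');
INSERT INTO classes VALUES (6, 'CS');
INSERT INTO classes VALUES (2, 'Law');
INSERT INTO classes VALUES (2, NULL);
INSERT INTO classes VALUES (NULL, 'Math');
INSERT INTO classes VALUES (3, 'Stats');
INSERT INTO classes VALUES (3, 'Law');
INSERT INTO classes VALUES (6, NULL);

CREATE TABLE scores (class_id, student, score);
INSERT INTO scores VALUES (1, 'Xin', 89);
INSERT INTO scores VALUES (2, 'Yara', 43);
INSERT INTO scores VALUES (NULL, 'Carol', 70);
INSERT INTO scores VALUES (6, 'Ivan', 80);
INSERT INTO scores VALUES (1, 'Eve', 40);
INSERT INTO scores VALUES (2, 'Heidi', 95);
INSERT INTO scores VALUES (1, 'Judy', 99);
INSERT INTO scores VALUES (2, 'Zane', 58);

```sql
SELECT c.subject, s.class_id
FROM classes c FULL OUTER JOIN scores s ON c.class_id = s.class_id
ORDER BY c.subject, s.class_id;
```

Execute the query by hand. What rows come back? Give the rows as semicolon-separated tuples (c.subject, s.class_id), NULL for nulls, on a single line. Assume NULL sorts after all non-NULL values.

(CS, 6); (Law, 2); (Law, 2); (Law, 2); (Law, 6); (Law, NULL); (Math, NULL); (Stats, NULL); (NULL, 1); (NULL, 1); (NULL, 1); (NULL, 2); (NULL, 2); (NULL, 2); (NULL, 6); (NULL, NULL)

FULL OUTER JOIN keeps every row from both sides; unmatched rows get NULL for the other side's columns.
Matching on c.class_id = s.class_id. A NULL in a compared column never satisfies the condition.
Matched pairs: 9; unmatched c rows kept: 3; unmatched s rows kept: 4.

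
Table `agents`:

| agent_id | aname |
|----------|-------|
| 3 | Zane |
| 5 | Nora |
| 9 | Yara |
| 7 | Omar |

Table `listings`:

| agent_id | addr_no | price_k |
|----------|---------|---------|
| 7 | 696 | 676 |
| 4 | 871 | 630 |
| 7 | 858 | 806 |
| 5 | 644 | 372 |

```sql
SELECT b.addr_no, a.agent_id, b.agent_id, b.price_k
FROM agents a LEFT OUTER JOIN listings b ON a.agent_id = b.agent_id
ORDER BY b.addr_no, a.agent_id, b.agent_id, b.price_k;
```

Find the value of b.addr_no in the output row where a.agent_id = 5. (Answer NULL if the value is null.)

LEFT JOIN keeps every row from `agents`; unmatched rows get NULL for `listings`'s columns.
Matching on a.agent_id = b.agent_id.
Matched pairs: 3; unmatched a rows kept: 2.

644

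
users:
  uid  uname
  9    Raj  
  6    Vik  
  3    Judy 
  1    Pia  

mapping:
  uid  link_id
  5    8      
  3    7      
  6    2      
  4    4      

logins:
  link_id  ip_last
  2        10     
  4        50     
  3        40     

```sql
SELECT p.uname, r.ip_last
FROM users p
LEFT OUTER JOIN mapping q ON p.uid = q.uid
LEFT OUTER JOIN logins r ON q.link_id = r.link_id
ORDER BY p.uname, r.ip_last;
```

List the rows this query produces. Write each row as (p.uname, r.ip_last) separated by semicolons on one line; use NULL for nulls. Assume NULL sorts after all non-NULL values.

(Judy, NULL); (Pia, NULL); (Raj, NULL); (Vik, 10)

Joins associate left-to-right: users LEFT JOIN mapping on uid gives 4 intermediate row(s).
Then LEFT JOIN `logins r` on link_id: each of those 4 rows is kept; rows whose q.link_id has no match in r get NULL for r's columns.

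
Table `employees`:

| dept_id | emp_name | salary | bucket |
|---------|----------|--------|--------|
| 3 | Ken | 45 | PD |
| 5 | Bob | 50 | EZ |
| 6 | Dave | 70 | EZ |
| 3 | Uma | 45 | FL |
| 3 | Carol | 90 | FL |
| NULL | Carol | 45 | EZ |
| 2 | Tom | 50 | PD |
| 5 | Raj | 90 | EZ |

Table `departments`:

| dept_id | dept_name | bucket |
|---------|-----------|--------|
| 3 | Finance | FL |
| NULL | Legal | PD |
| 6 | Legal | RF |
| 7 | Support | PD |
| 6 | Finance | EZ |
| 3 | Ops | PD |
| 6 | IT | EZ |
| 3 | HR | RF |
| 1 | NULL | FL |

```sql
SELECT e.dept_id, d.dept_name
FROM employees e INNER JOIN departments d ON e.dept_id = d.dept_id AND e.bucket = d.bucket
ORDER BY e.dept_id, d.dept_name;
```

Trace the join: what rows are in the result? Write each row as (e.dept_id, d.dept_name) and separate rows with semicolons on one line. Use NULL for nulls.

(3, Finance); (3, Finance); (3, Ops); (6, Finance); (6, IT)

INNER JOIN keeps only pairs where the ON condition holds.
Matching on e.dept_id = d.dept_id AND e.bucket = d.bucket. A NULL in a compared column never satisfies the condition.
- e[0] dept_id=3, bucket=PD → 1 match(es) in d → 1 row(s).
- e[1] dept_id=5, bucket=EZ → no match; dropped.
- e[2] dept_id=6, bucket=EZ → 2 match(es) in d → 2 row(s).
- e[3] dept_id=3, bucket=FL → 1 match(es) in d → 1 row(s).
- e[4] dept_id=3, bucket=FL → 1 match(es) in d → 1 row(s).
- e[5] dept_id=NULL, bucket=EZ → no match; dropped.
- e[6] dept_id=2, bucket=PD → no match; dropped.
- e[7] dept_id=5, bucket=EZ → no match; dropped.
After projecting and ordering:
e.dept_id | d.dept_name
3 | Finance
3 | Finance
3 | Ops
6 | Finance
6 | IT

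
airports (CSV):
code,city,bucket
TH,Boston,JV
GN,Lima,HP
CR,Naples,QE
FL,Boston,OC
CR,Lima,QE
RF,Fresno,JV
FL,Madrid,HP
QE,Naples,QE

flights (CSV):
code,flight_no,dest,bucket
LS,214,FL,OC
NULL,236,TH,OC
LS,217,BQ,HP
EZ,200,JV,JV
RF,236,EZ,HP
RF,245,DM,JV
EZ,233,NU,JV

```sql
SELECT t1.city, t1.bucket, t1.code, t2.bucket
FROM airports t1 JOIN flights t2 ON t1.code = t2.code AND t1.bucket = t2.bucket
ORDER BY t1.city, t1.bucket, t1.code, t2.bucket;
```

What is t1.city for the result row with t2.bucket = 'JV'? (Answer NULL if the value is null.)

INNER JOIN keeps only pairs where the ON condition holds.
Matching on t1.code = t2.code AND t1.bucket = t2.bucket. A NULL in a compared column never satisfies the condition.
- code=TH, bucket=JV: no matching t2 row, dropped.
- code=GN, bucket=HP: no matching t2 row, dropped.
- code=CR, bucket=QE: no matching t2 row, dropped.
- code=FL, bucket=OC: no matching t2 row, dropped.
- code=CR, bucket=QE: no matching t2 row, dropped.
- code=RF, bucket=JV: 1 matching t2 row(s), so 1 row(s) emitted.
- code=FL, bucket=HP: no matching t2 row, dropped.
- code=QE, bucket=QE: no matching t2 row, dropped.

Fresno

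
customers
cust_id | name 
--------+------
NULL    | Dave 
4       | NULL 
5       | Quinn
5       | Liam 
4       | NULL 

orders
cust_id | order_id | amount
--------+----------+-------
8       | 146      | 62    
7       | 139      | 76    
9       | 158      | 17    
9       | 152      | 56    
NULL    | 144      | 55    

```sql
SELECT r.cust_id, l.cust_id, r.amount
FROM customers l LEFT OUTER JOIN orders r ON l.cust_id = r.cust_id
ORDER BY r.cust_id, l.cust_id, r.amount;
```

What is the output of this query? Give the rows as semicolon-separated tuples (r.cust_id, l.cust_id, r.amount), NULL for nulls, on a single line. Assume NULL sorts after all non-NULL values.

(NULL, 4, NULL); (NULL, 4, NULL); (NULL, 5, NULL); (NULL, 5, NULL); (NULL, NULL, NULL)

LEFT JOIN keeps every row from `customers`; unmatched rows get NULL for `orders`'s columns.
Matching on l.cust_id = r.cust_id. A NULL in a compared column never satisfies the condition.
Matched pairs: 0; unmatched l rows kept: 5.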